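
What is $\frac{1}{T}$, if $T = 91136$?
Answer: $\frac{1}{91136} \approx 1.0973 \cdot 10^{-5}$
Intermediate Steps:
$\frac{1}{T} = \frac{1}{91136}$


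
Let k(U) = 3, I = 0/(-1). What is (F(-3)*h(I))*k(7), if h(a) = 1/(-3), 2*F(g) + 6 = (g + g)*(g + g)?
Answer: -15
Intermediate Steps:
I = 0 (I = 0*(-1) = 0)
F(g) = -3 + 2*g² (F(g) = -3 + ((g + g)*(g + g))/2 = -3 + ((2*g)*(2*g))/2 = -3 + (4*g²)/2 = -3 + 2*g²)
h(a) = -⅓
(F(-3)*h(I))*k(7) = ((-3 + 2*(-3)²)*(-⅓))*3 = ((-3 + 2*9)*(-⅓))*3 = ((-3 + 18)*(-⅓))*3 = (15*(-⅓))*3 = -5*3 = -15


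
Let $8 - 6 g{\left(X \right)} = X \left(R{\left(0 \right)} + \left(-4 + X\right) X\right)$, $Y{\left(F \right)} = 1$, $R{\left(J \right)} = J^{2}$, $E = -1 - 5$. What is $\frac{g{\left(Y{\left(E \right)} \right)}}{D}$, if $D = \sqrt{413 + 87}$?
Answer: $\frac{11 \sqrt{5}}{300} \approx 0.081989$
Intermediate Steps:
$E = -6$
$D = 10 \sqrt{5}$ ($D = \sqrt{500} = 10 \sqrt{5} \approx 22.361$)
$g{\left(X \right)} = \frac{4}{3} - \frac{X^{2} \left(-4 + X\right)}{6}$ ($g{\left(X \right)} = \frac{4}{3} - \frac{X \left(0^{2} + \left(-4 + X\right) X\right)}{6} = \frac{4}{3} - \frac{X \left(0 + X \left(-4 + X\right)\right)}{6} = \frac{4}{3} - \frac{X X \left(-4 + X\right)}{6} = \frac{4}{3} - \frac{X^{2} \left(-4 + X\right)}{6}$)
$\frac{g{\left(Y{\left(E \right)} \right)}}{D} = \frac{\frac{4}{3} - \frac{1^{3}}{6} + \frac{2 \cdot 1^{2}}{3}}{10 \sqrt{5}} = \left(\frac{4}{3} - \frac{1}{6} + \frac{2}{3} \cdot 1\right) \frac{\sqrt{5}}{50} = \left(\frac{4}{3} - \frac{1}{6} + \frac{2}{3}\right) \frac{\sqrt{5}}{50} = \frac{11 \frac{\sqrt{5}}{50}}{6} = \frac{11 \sqrt{5}}{300}$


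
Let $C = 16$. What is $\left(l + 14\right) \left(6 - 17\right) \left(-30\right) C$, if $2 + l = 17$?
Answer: $153120$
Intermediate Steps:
$l = 15$ ($l = -2 + 17 = 15$)
$\left(l + 14\right) \left(6 - 17\right) \left(-30\right) C = \left(15 + 14\right) \left(6 - 17\right) \left(-30\right) 16 = 29 \left(-11\right) \left(-30\right) 16 = \left(-319\right) \left(-30\right) 16 = 9570 \cdot 16 = 153120$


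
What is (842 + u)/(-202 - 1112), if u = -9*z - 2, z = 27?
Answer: -199/438 ≈ -0.45434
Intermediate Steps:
u = -245 (u = -9*27 - 2 = -243 - 2 = -245)
(842 + u)/(-202 - 1112) = (842 - 245)/(-202 - 1112) = 597/(-1314) = 597*(-1/1314) = -199/438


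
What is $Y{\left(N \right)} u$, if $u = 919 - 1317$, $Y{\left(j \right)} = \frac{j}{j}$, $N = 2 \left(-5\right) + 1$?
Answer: $-398$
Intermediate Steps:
$N = -9$ ($N = -10 + 1 = -9$)
$Y{\left(j \right)} = 1$
$u = -398$
$Y{\left(N \right)} u = 1 \left(-398\right) = -398$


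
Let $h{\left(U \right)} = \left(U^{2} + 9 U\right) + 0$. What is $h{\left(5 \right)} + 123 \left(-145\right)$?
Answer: $-17765$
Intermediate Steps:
$h{\left(U \right)} = U^{2} + 9 U$
$h{\left(5 \right)} + 123 \left(-145\right) = 5 \left(9 + 5\right) + 123 \left(-145\right) = 5 \cdot 14 - 17835 = 70 - 17835 = -17765$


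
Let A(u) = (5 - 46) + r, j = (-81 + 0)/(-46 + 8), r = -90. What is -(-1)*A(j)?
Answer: -131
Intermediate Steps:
j = 81/38 (j = -81/(-38) = -81*(-1/38) = 81/38 ≈ 2.1316)
A(u) = -131 (A(u) = (5 - 46) - 90 = -41 - 90 = -131)
-(-1)*A(j) = -(-1)*(-131) = -1*131 = -131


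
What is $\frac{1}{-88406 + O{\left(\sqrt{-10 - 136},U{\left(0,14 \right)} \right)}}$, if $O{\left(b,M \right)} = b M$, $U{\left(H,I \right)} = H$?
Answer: $- \frac{1}{88406} \approx -1.1311 \cdot 10^{-5}$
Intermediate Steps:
$O{\left(b,M \right)} = M b$
$\frac{1}{-88406 + O{\left(\sqrt{-10 - 136},U{\left(0,14 \right)} \right)}} = \frac{1}{-88406 + 0 \sqrt{-10 - 136}} = \frac{1}{-88406 + 0 \sqrt{-146}} = \frac{1}{-88406 + 0 i \sqrt{146}} = \frac{1}{-88406 + 0} = \frac{1}{-88406} = - \frac{1}{88406}$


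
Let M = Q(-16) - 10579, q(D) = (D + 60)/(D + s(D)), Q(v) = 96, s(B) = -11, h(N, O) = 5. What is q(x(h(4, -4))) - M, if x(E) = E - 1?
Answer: 73317/7 ≈ 10474.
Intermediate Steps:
x(E) = -1 + E
q(D) = (60 + D)/(-11 + D) (q(D) = (D + 60)/(D - 11) = (60 + D)/(-11 + D))
M = -10483 (M = 96 - 10579 = -10483)
q(x(h(4, -4))) - M = (60 + (-1 + 5))/(-11 + (-1 + 5)) - 1*(-10483) = (60 + 4)/(-11 + 4) + 10483 = 64/(-7) + 10483 = -⅐*64 + 10483 = -64/7 + 10483 = 73317/7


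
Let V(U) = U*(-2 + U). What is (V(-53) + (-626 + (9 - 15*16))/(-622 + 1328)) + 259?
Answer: 2239987/706 ≈ 3172.8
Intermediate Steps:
(V(-53) + (-626 + (9 - 15*16))/(-622 + 1328)) + 259 = (-53*(-2 - 53) + (-626 + (9 - 15*16))/(-622 + 1328)) + 259 = (-53*(-55) + (-626 + (9 - 240))/706) + 259 = (2915 + (-626 - 231)*(1/706)) + 259 = (2915 - 857*1/706) + 259 = (2915 - 857/706) + 259 = 2057133/706 + 259 = 2239987/706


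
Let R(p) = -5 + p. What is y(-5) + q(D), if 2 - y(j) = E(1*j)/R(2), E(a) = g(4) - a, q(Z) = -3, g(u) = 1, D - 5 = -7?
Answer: 1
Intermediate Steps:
D = -2 (D = 5 - 7 = -2)
E(a) = 1 - a
y(j) = 7/3 - j/3 (y(j) = 2 - (1 - j)/(-5 + 2) = 2 - (1 - j)/(-3) = 2 - (1 - j)*(-1)/3 = 2 - (-⅓ + j/3) = 2 + (⅓ - j/3) = 7/3 - j/3)
y(-5) + q(D) = (7/3 - ⅓*(-5)) - 3 = (7/3 + 5/3) - 3 = 4 - 3 = 1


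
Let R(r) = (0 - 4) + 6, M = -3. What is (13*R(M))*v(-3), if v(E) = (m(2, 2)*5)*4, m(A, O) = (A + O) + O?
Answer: 3120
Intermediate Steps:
m(A, O) = A + 2*O
R(r) = 2 (R(r) = -4 + 6 = 2)
v(E) = 120 (v(E) = ((2 + 2*2)*5)*4 = ((2 + 4)*5)*4 = (6*5)*4 = 30*4 = 120)
(13*R(M))*v(-3) = (13*2)*120 = 26*120 = 3120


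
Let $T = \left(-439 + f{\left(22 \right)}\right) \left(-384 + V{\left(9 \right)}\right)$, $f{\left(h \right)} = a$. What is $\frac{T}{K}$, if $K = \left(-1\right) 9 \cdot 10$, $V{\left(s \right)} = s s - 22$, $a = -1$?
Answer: $- \frac{14300}{9} \approx -1588.9$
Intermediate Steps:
$f{\left(h \right)} = -1$
$V{\left(s \right)} = -22 + s^{2}$ ($V{\left(s \right)} = s^{2} - 22 = -22 + s^{2}$)
$T = 143000$ ($T = \left(-439 - 1\right) \left(-384 - \left(22 - 9^{2}\right)\right) = - 440 \left(-384 + \left(-22 + 81\right)\right) = - 440 \left(-384 + 59\right) = \left(-440\right) \left(-325\right) = 143000$)
$K = -90$ ($K = \left(-9\right) 10 = -90$)
$\frac{T}{K} = \frac{143000}{-90} = 143000 \left(- \frac{1}{90}\right) = - \frac{14300}{9}$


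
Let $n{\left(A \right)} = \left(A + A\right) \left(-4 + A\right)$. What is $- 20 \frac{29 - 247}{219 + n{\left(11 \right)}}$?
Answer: $\frac{4360}{373} \approx 11.689$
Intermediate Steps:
$n{\left(A \right)} = 2 A \left(-4 + A\right)$
$- 20 \frac{29 - 247}{219 + n{\left(11 \right)}} = - 20 \frac{29 - 247}{219 + 2 \cdot 11 \left(-4 + 11\right)} = - 20 \left(- \frac{218}{219 + 2 \cdot 11 \cdot 7}\right) = - 20 \left(- \frac{218}{219 + 154}\right) = - 20 \left(- \frac{218}{373}\right) = - 20 \left(\left(-218\right) \frac{1}{373}\right) = \left(-20\right) \left(- \frac{218}{373}\right) = \frac{4360}{373}$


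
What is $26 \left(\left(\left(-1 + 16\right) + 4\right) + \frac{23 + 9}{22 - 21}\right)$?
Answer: $1326$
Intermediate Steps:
$26 \left(\left(\left(-1 + 16\right) + 4\right) + \frac{23 + 9}{22 - 21}\right) = 26 \left(\left(15 + 4\right) + \frac{32}{1}\right) = 26 \left(19 + 32 \cdot 1\right) = 26 \left(19 + 32\right) = 26 \cdot 51 = 1326$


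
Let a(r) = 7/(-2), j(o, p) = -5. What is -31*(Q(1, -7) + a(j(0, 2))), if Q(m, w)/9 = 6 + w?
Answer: 775/2 ≈ 387.50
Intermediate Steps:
a(r) = -7/2 (a(r) = 7*(-½) = -7/2)
Q(m, w) = 54 + 9*w (Q(m, w) = 9*(6 + w) = 54 + 9*w)
-31*(Q(1, -7) + a(j(0, 2))) = -31*((54 + 9*(-7)) - 7/2) = -31*((54 - 63) - 7/2) = -31*(-9 - 7/2) = -31*(-25/2) = 775/2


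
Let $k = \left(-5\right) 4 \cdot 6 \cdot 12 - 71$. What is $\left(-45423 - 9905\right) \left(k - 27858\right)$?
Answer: $1624928032$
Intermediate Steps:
$k = -1511$ ($k = \left(-20\right) 6 \cdot 12 - 71 = \left(-120\right) 12 - 71 = -1440 - 71 = -1511$)
$\left(-45423 - 9905\right) \left(k - 27858\right) = \left(-45423 - 9905\right) \left(-1511 - 27858\right) = \left(-55328\right) \left(-29369\right) = 1624928032$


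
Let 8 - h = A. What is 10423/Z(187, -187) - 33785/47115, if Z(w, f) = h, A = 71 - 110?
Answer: 97898350/442881 ≈ 221.05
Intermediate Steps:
A = -39
h = 47 (h = 8 - 1*(-39) = 8 + 39 = 47)
Z(w, f) = 47
10423/Z(187, -187) - 33785/47115 = 10423/47 - 33785/47115 = 10423*(1/47) - 33785*1/47115 = 10423/47 - 6757/9423 = 97898350/442881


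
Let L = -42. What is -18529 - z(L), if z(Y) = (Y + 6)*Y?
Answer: -20041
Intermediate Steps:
z(Y) = Y*(6 + Y) (z(Y) = (6 + Y)*Y = Y*(6 + Y))
-18529 - z(L) = -18529 - (-42)*(6 - 42) = -18529 - (-42)*(-36) = -18529 - 1*1512 = -18529 - 1512 = -20041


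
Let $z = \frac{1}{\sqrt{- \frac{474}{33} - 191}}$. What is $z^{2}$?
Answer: $- \frac{11}{2259} \approx -0.0048694$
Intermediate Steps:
$z = - \frac{i \sqrt{2761}}{753}$ ($z = \frac{1}{\sqrt{\left(-474\right) \frac{1}{33} - 191}} = \frac{1}{\sqrt{- \frac{158}{11} - 191}} = \frac{1}{\sqrt{- \frac{2259}{11}}} = \frac{1}{\frac{3}{11} i \sqrt{2761}} = - \frac{i \sqrt{2761}}{753} \approx - 0.069781 i$)
$z^{2} = \left(- \frac{i \sqrt{2761}}{753}\right)^{2} = - \frac{11}{2259}$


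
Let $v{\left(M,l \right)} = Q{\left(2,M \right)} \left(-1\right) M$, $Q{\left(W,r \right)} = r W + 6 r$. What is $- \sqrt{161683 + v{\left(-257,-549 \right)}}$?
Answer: $- i \sqrt{366709} \approx - 605.57 i$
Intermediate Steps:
$Q{\left(W,r \right)} = 6 r + W r$ ($Q{\left(W,r \right)} = W r + 6 r = 6 r + W r$)
$v{\left(M,l \right)} = - 8 M^{2}$ ($v{\left(M,l \right)} = M \left(6 + 2\right) \left(-1\right) M = M 8 \left(-1\right) M = 8 M \left(-1\right) M = - 8 M M = - 8 M^{2}$)
$- \sqrt{161683 + v{\left(-257,-549 \right)}} = - \sqrt{161683 - 8 \left(-257\right)^{2}} = - \sqrt{161683 - 528392} = - \sqrt{-366709} = - i \sqrt{366709}$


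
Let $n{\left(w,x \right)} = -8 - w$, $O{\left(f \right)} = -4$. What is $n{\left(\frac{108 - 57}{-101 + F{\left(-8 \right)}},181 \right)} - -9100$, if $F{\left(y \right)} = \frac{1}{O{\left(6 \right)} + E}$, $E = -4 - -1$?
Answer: $\frac{2145831}{236} \approx 9092.5$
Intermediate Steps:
$E = -3$ ($E = -4 + 1 = -3$)
$F{\left(y \right)} = - \frac{1}{7}$ ($F{\left(y \right)} = \frac{1}{-4 - 3} = \frac{1}{-7} = - \frac{1}{7}$)
$n{\left(\frac{108 - 57}{-101 + F{\left(-8 \right)}},181 \right)} - -9100 = \left(-8 - \frac{108 - 57}{-101 - \frac{1}{7}}\right) - -9100 = \left(-8 - \frac{51}{- \frac{708}{7}}\right) + 9100 = \left(-8 - 51 \left(- \frac{7}{708}\right)\right) + 9100 = \left(-8 - - \frac{119}{236}\right) + 9100 = \left(-8 + \frac{119}{236}\right) + 9100 = - \frac{1769}{236} + 9100 = \frac{2145831}{236}$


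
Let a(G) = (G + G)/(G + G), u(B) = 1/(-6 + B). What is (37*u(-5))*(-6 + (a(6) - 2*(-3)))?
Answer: -37/11 ≈ -3.3636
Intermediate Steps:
a(G) = 1 (a(G) = (2*G)/((2*G)) = (2*G)*(1/(2*G)) = 1)
(37*u(-5))*(-6 + (a(6) - 2*(-3))) = (37/(-6 - 5))*(-6 + (1 - 2*(-3))) = (37/(-11))*(-6 + (1 + 6)) = (37*(-1/11))*(-6 + 7) = -37/11*1 = -37/11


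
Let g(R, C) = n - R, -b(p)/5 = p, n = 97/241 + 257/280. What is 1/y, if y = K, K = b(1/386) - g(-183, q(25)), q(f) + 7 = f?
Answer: -13023640/2400690541 ≈ -0.0054250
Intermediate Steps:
n = 89097/67480 (n = 97*(1/241) + 257*(1/280) = 97/241 + 257/280 = 89097/67480 ≈ 1.3203)
q(f) = -7 + f
b(p) = -5*p
g(R, C) = 89097/67480 - R
K = -2400690541/13023640 (K = -5/386 - (89097/67480 - 1*(-183)) = -5*1/386 - (89097/67480 + 183) = -5/386 - 1*12437937/67480 = -5/386 - 12437937/67480 = -2400690541/13023640 ≈ -184.33)
y = -2400690541/13023640 ≈ -184.33
1/y = 1/(-2400690541/13023640) = -13023640/2400690541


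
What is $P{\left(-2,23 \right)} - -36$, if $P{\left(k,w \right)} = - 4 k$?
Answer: $44$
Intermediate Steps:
$P{\left(-2,23 \right)} - -36 = \left(-4\right) \left(-2\right) - -36 = 8 + 36 = 44$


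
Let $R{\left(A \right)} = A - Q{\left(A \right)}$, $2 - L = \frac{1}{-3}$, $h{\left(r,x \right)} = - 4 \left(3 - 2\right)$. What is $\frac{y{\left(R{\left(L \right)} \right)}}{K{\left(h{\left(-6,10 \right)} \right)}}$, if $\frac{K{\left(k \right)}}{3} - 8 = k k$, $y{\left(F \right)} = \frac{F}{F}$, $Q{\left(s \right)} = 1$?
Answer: $\frac{1}{72} \approx 0.013889$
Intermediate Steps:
$h{\left(r,x \right)} = -4$ ($h{\left(r,x \right)} = \left(-4\right) 1 = -4$)
$L = \frac{7}{3}$ ($L = 2 - \frac{1}{-3} = 2 - - \frac{1}{3} = 2 + \frac{1}{3} = \frac{7}{3} \approx 2.3333$)
$R{\left(A \right)} = -1 + A$ ($R{\left(A \right)} = A - 1 = -1 + A$)
$y{\left(F \right)} = 1$
$K{\left(k \right)} = 24 + 3 k^{2}$ ($K{\left(k \right)} = 24 + 3 k k = 24 + 3 k^{2}$)
$\frac{y{\left(R{\left(L \right)} \right)}}{K{\left(h{\left(-6,10 \right)} \right)}} = 1 \frac{1}{24 + 3 \left(-4\right)^{2}} = 1 \frac{1}{24 + 3 \cdot 16} = 1 \frac{1}{24 + 48} = 1 \cdot \frac{1}{72} = \frac{1}{72}$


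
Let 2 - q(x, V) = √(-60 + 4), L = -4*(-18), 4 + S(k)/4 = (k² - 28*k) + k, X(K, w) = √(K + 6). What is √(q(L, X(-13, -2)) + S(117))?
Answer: √(42106 - 2*I*√14) ≈ 205.2 - 0.018*I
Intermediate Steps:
X(K, w) = √(6 + K)
S(k) = -16 - 108*k + 4*k² (S(k) = -16 + 4*((k² - 28*k) + k) = -16 + 4*(k² - 27*k) = -16 + (-108*k + 4*k²) = -16 - 108*k + 4*k²)
L = 72
q(x, V) = 2 - 2*I*√14 (q(x, V) = 2 - √(-60 + 4) = 2 - √(-56) = 2 - 2*I*√14)
√(q(L, X(-13, -2)) + S(117)) = √((2 - 2*I*√14) + (-16 - 108*117 + 4*117²)) = √((2 - 2*I*√14) + (-16 - 12636 + 4*13689)) = √((2 - 2*I*√14) + (-16 - 12636 + 54756)) = √((2 - 2*I*√14) + 42104) = √(42106 - 2*I*√14)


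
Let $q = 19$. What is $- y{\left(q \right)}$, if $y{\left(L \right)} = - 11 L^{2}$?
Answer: $3971$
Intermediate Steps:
$- y{\left(q \right)} = - \left(-11\right) 19^{2} = - \left(-11\right) 361 = \left(-1\right) \left(-3971\right) = 3971$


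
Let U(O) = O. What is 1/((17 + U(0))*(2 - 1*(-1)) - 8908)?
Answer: -1/8857 ≈ -0.00011291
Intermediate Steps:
1/((17 + U(0))*(2 - 1*(-1)) - 8908) = 1/((17 + 0)*(2 - 1*(-1)) - 8908) = 1/(17*(2 + 1) - 8908) = 1/(17*3 - 8908) = 1/(51 - 8908) = 1/(-8857) = -1/8857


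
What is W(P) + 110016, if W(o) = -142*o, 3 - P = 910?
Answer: 238810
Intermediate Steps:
P = -907 (P = 3 - 1*910 = 3 - 910 = -907)
W(P) + 110016 = -142*(-907) + 110016 = 128794 + 110016 = 238810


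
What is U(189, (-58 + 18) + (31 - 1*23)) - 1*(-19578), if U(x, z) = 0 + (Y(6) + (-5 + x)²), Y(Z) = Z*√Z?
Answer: 53434 + 6*√6 ≈ 53449.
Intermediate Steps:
Y(Z) = Z^(3/2)
U(x, z) = (-5 + x)² + 6*√6 (U(x, z) = 0 + (6^(3/2) + (-5 + x)²) = 0 + (6*√6 + (-5 + x)²) = 0 + ((-5 + x)² + 6*√6) = (-5 + x)² + 6*√6)
U(189, (-58 + 18) + (31 - 1*23)) - 1*(-19578) = ((-5 + 189)² + 6*√6) - 1*(-19578) = (184² + 6*√6) + 19578 = (33856 + 6*√6) + 19578 = 53434 + 6*√6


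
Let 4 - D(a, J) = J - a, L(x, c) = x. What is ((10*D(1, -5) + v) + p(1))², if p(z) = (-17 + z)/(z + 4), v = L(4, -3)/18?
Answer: 19061956/2025 ≈ 9413.3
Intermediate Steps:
D(a, J) = 4 + a - J (D(a, J) = 4 - (J - a) = 4 + (a - J) = 4 + a - J)
v = 2/9 (v = 4/18 = 4*(1/18) = 2/9 ≈ 0.22222)
p(z) = (-17 + z)/(4 + z)
((10*D(1, -5) + v) + p(1))² = ((10*(4 + 1 - 1*(-5)) + 2/9) + (-17 + 1)/(4 + 1))² = ((10*(4 + 1 + 5) + 2/9) - 16/5)² = ((10*10 + 2/9) + (⅕)*(-16))² = ((100 + 2/9) - 16/5)² = (902/9 - 16/5)² = (4366/45)² = 19061956/2025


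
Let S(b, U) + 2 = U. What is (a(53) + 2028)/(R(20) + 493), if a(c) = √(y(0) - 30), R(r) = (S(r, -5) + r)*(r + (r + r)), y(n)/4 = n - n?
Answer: 2028/1273 + I*√30/1273 ≈ 1.5931 + 0.0043026*I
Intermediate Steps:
S(b, U) = -2 + U
y(n) = 0 (y(n) = 4*(n - n) = 4*0 = 0)
R(r) = 3*r*(-7 + r) (R(r) = ((-2 - 5) + r)*(r + (r + r)) = (-7 + r)*(r + 2*r) = (-7 + r)*(3*r) = 3*r*(-7 + r))
a(c) = I*√30 (a(c) = √(0 - 30) = √(-30) = I*√30)
(a(53) + 2028)/(R(20) + 493) = (I*√30 + 2028)/(3*20*(-7 + 20) + 493) = (2028 + I*√30)/(3*20*13 + 493) = (2028 + I*√30)/(780 + 493) = (2028 + I*√30)/1273 = (2028 + I*√30)*(1/1273) = 2028/1273 + I*√30/1273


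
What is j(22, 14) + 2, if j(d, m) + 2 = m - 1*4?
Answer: 10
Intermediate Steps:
j(d, m) = -6 + m (j(d, m) = -2 + (m - 1*4) = -2 + (m - 4) = -2 + (-4 + m) = -6 + m)
j(22, 14) + 2 = (-6 + 14) + 2 = 8 + 2 = 10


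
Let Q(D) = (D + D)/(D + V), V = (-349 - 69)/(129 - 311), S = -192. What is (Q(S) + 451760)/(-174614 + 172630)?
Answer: -487422989/2140612 ≈ -227.70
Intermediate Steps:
V = 209/91 (V = -418/(-182) = -418*(-1/182) = 209/91 ≈ 2.2967)
Q(D) = 2*D/(209/91 + D) (Q(D) = (D + D)/(D + 209/91) = (2*D)/(209/91 + D) = 2*D/(209/91 + D))
(Q(S) + 451760)/(-174614 + 172630) = (182*(-192)/(209 + 91*(-192)) + 451760)/(-174614 + 172630) = (182*(-192)/(209 - 17472) + 451760)/(-1984) = (182*(-192)/(-17263) + 451760)*(-1/1984) = (182*(-192)*(-1/17263) + 451760)*(-1/1984) = (34944/17263 + 451760)*(-1/1984) = (7798767824/17263)*(-1/1984) = -487422989/2140612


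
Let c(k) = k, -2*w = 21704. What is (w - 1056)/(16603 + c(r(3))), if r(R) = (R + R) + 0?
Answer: -11908/16609 ≈ -0.71696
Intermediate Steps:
w = -10852 (w = -1/2*21704 = -10852)
r(R) = 2*R (r(R) = 2*R + 0 = 2*R)
(w - 1056)/(16603 + c(r(3))) = (-10852 - 1056)/(16603 + 2*3) = -11908/(16603 + 6) = -11908/16609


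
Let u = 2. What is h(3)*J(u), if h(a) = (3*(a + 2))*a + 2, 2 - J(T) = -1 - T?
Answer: 235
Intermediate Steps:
J(T) = 3 + T (J(T) = 2 - (-1 - T) = 2 + (1 + T) = 3 + T)
h(a) = 2 + a*(6 + 3*a) (h(a) = (3*(2 + a))*a + 2 = (6 + 3*a)*a + 2 = a*(6 + 3*a) + 2 = 2 + a*(6 + 3*a))
h(3)*J(u) = (2 + 3*3**2 + 6*3)*(3 + 2) = (2 + 3*9 + 18)*5 = (2 + 27 + 18)*5 = 47*5 = 235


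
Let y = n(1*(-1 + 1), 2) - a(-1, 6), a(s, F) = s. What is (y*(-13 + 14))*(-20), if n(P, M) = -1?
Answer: 0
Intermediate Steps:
y = 0 (y = -1 - 1*(-1) = -1 + 1 = 0)
(y*(-13 + 14))*(-20) = (0*(-13 + 14))*(-20) = (0*1)*(-20) = 0*(-20) = 0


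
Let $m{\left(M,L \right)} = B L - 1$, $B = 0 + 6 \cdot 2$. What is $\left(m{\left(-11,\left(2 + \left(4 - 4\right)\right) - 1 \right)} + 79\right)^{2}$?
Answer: $8100$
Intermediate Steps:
$B = 12$ ($B = 0 + 12 = 12$)
$m{\left(M,L \right)} = -1 + 12 L$ ($m{\left(M,L \right)} = 12 L - 1 = -1 + 12 L$)
$\left(m{\left(-11,\left(2 + \left(4 - 4\right)\right) - 1 \right)} + 79\right)^{2} = \left(\left(-1 + 12 \left(\left(2 + \left(4 - 4\right)\right) - 1\right)\right) + 79\right)^{2} = \left(\left(-1 + 12 \left(\left(2 + 0\right) - 1\right)\right) + 79\right)^{2} = \left(\left(-1 + 12 \left(2 - 1\right)\right) + 79\right)^{2} = \left(\left(-1 + 12 \cdot 1\right) + 79\right)^{2} = \left(\left(-1 + 12\right) + 79\right)^{2} = \left(11 + 79\right)^{2} = 90^{2} = 8100$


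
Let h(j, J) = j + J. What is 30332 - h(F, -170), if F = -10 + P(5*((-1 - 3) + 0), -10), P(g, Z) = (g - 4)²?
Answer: 29936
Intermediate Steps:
P(g, Z) = (-4 + g)²
F = 566 (F = -10 + (-4 + 5*((-1 - 3) + 0))² = -10 + (-4 + 5*(-4 + 0))² = -10 + (-4 + 5*(-4))² = -10 + (-4 - 20)² = -10 + (-24)² = -10 + 576 = 566)
h(j, J) = J + j
30332 - h(F, -170) = 30332 - (-170 + 566) = 30332 - 1*396 = 30332 - 396 = 29936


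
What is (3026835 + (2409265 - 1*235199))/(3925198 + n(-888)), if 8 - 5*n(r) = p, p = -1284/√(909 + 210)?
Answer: 19036590744412927/14367206446545994 - 556496407*√1119/7183603223272997 ≈ 1.3250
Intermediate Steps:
p = -428*√1119/373 (p = -1284*√1119/1119 = -428*√1119/373 ≈ -38.384)
n(r) = 8/5 + 428*√1119/1865 (n(r) = 8/5 - (-428)*√1119/1865 = 8/5 + 428*√1119/1865)
(3026835 + (2409265 - 1*235199))/(3925198 + n(-888)) = (3026835 + (2409265 - 1*235199))/(3925198 + (8/5 + 428*√1119/1865)) = (3026835 + (2409265 - 235199))/(19625998/5 + 428*√1119/1865) = (3026835 + 2174066)/(19625998/5 + 428*√1119/1865) = 5200901/(19625998/5 + 428*√1119/1865)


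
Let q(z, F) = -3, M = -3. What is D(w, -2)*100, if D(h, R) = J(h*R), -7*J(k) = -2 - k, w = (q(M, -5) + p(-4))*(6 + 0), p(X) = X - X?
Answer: 3800/7 ≈ 542.86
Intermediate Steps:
p(X) = 0
w = -18 (w = (-3 + 0)*(6 + 0) = -3*6 = -18)
J(k) = 2/7 + k/7 (J(k) = -(-2 - k)/7 = 2/7 + k/7)
D(h, R) = 2/7 + R*h/7 (D(h, R) = 2/7 + (h*R)/7 = 2/7 + (R*h)/7 = 2/7 + R*h/7)
D(w, -2)*100 = (2/7 + (⅐)*(-2)*(-18))*100 = (2/7 + 36/7)*100 = (38/7)*100 = 3800/7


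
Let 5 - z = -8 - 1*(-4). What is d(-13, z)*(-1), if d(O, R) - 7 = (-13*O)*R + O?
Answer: -1515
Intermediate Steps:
z = 9 (z = 5 - (-8 - 1*(-4)) = 5 - (-8 + 4) = 5 - 1*(-4) = 5 + 4 = 9)
d(O, R) = 7 + O - 13*O*R (d(O, R) = 7 + ((-13*O)*R + O) = 7 + (-13*O*R + O) = 7 + (O - 13*O*R) = 7 + O - 13*O*R)
d(-13, z)*(-1) = (7 - 13 - 13*(-13)*9)*(-1) = (7 - 13 + 1521)*(-1) = 1515*(-1) = -1515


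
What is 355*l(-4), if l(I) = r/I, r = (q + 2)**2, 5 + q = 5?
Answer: -355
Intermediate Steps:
q = 0 (q = -5 + 5 = 0)
r = 4 (r = (0 + 2)**2 = 2**2 = 4)
l(I) = 4/I
355*l(-4) = 355*(4/(-4)) = 355*(4*(-1/4)) = 355*(-1) = -355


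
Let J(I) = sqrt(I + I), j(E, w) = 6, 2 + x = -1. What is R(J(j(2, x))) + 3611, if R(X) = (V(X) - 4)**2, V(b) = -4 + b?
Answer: 3687 - 32*sqrt(3) ≈ 3631.6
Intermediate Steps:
x = -3 (x = -2 - 1 = -3)
J(I) = sqrt(2)*sqrt(I) (J(I) = sqrt(2*I) = sqrt(2)*sqrt(I))
R(X) = (-8 + X)**2 (R(X) = ((-4 + X) - 4)**2 = (-8 + X)**2)
R(J(j(2, x))) + 3611 = (-8 + sqrt(2)*sqrt(6))**2 + 3611 = (-8 + 2*sqrt(3))**2 + 3611 = 3611 + (-8 + 2*sqrt(3))**2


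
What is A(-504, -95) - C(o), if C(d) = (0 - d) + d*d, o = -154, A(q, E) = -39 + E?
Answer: -24004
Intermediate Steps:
C(d) = d² - d (C(d) = -d + d² = d² - d)
A(-504, -95) - C(o) = (-39 - 95) - (-154)*(-1 - 154) = -134 - (-154)*(-155) = -134 - 1*23870 = -134 - 23870 = -24004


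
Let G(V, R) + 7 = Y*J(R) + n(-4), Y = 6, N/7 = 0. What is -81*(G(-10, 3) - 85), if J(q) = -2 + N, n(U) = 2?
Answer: 8262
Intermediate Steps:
N = 0 (N = 7*0 = 0)
J(q) = -2 (J(q) = -2 + 0 = -2)
G(V, R) = -17 (G(V, R) = -7 + (6*(-2) + 2) = -7 + (-12 + 2) = -7 - 10 = -17)
-81*(G(-10, 3) - 85) = -81*(-17 - 85) = -81*(-102) = 8262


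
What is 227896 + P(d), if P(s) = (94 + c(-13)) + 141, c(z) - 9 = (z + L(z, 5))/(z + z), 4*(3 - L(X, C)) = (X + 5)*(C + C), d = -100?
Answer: 2965815/13 ≈ 2.2814e+5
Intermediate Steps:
L(X, C) = 3 - C*(5 + X)/2 (L(X, C) = 3 - (X + 5)*(C + C)/4 = 3 - (5 + X)*2*C/4 = 3 - C*(5 + X)/2)
c(z) = 9 + (-19/2 - 3*z/2)/(2*z) (c(z) = 9 + (z + (3 - 5/2*5 - 1/2*5*z))/(z + z) = 9 + (z + (3 - 25/2 - 5*z/2))/((2*z)) = 9 + (z + (-19/2 - 5*z/2))*(1/(2*z)) = 9 + (-19/2 - 3*z/2)*(1/(2*z)) = 9 + (-19/2 - 3*z/2)/(2*z))
P(s) = 3167/13 (P(s) = (94 + (1/4)*(-19 + 33*(-13))/(-13)) + 141 = (94 + (1/4)*(-1/13)*(-19 - 429)) + 141 = (94 + (1/4)*(-1/13)*(-448)) + 141 = (94 + 112/13) + 141 = 1334/13 + 141 = 3167/13)
227896 + P(d) = 227896 + 3167/13 = 2965815/13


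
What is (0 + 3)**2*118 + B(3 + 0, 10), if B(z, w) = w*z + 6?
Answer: 1098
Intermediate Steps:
B(z, w) = 6 + w*z
(0 + 3)**2*118 + B(3 + 0, 10) = (0 + 3)**2*118 + (6 + 10*(3 + 0)) = 3**2*118 + (6 + 10*3) = 9*118 + (6 + 30) = 1062 + 36 = 1098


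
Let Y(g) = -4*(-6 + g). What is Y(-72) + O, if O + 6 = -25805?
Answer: -25499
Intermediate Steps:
O = -25811 (O = -6 - 25805 = -25811)
Y(g) = 24 - 4*g
Y(-72) + O = (24 - 4*(-72)) - 25811 = (24 + 288) - 25811 = 312 - 25811 = -25499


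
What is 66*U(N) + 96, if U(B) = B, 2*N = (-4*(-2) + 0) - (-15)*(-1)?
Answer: -135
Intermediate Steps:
N = -7/2 (N = ((-4*(-2) + 0) - (-15)*(-1))/2 = ((8 + 0) - 3*5)/2 = (8 - 15)/2 = (1/2)*(-7) = -7/2 ≈ -3.5000)
66*U(N) + 96 = 66*(-7/2) + 96 = -231 + 96 = -135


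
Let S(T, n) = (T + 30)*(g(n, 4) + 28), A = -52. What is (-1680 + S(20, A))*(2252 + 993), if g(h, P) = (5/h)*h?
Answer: -97350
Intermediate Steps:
g(h, P) = 5
S(T, n) = 990 + 33*T (S(T, n) = (T + 30)*(5 + 28) = (30 + T)*33 = 990 + 33*T)
(-1680 + S(20, A))*(2252 + 993) = (-1680 + (990 + 33*20))*(2252 + 993) = (-1680 + (990 + 660))*3245 = (-1680 + 1650)*3245 = -30*3245 = -97350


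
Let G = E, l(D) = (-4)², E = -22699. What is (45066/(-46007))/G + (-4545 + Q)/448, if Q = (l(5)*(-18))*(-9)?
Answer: -291360412923/66836025152 ≈ -4.3593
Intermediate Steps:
l(D) = 16
Q = 2592 (Q = (16*(-18))*(-9) = -288*(-9) = 2592)
G = -22699
(45066/(-46007))/G + (-4545 + Q)/448 = (45066/(-46007))/(-22699) + (-4545 + 2592)/448 = (45066*(-1/46007))*(-1/22699) - 1953*1/448 = -45066/46007*(-1/22699) - 279/64 = 45066/1044312893 - 279/64 = -291360412923/66836025152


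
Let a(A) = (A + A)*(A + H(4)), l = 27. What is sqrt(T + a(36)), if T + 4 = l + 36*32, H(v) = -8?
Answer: sqrt(3191) ≈ 56.489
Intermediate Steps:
a(A) = 2*A*(-8 + A) (a(A) = (A + A)*(A - 8) = (2*A)*(-8 + A) = 2*A*(-8 + A))
T = 1175 (T = -4 + (27 + 36*32) = -4 + (27 + 1152) = -4 + 1179 = 1175)
sqrt(T + a(36)) = sqrt(1175 + 2*36*(-8 + 36)) = sqrt(1175 + 2*36*28) = sqrt(1175 + 2016) = sqrt(3191)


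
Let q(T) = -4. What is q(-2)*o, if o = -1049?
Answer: 4196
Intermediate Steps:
q(-2)*o = -4*(-1049) = 4196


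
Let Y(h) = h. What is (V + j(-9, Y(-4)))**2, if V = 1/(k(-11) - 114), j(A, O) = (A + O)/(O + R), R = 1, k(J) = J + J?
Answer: 3115225/166464 ≈ 18.714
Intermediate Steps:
k(J) = 2*J
j(A, O) = (A + O)/(1 + O) (j(A, O) = (A + O)/(O + 1) = (A + O)/(1 + O))
V = -1/136 (V = 1/(2*(-11) - 114) = 1/(-22 - 114) = 1/(-136) = -1/136 ≈ -0.0073529)
(V + j(-9, Y(-4)))**2 = (-1/136 + (-9 - 4)/(1 - 4))**2 = (-1/136 - 13/(-3))**2 = (-1/136 - 1/3*(-13))**2 = (-1/136 + 13/3)**2 = (1765/408)**2 = 3115225/166464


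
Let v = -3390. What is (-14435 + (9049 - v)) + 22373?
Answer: 20377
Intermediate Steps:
(-14435 + (9049 - v)) + 22373 = (-14435 + (9049 - 1*(-3390))) + 22373 = (-14435 + (9049 + 3390)) + 22373 = (-14435 + 12439) + 22373 = -1996 + 22373 = 20377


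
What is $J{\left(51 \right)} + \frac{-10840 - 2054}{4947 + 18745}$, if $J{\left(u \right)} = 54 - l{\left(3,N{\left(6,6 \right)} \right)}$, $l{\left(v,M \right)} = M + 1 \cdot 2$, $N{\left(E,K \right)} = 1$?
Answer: $\frac{597699}{11846} \approx 50.456$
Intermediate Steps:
$l{\left(v,M \right)} = 2 + M$ ($l{\left(v,M \right)} = M + 2 = 2 + M$)
$J{\left(u \right)} = 51$ ($J{\left(u \right)} = 54 - \left(2 + 1\right) = 54 - 3 = 51$)
$J{\left(51 \right)} + \frac{-10840 - 2054}{4947 + 18745} = 51 + \frac{-10840 - 2054}{4947 + 18745} = 51 + \frac{-10840 + \left(-9227 + 7173\right)}{23692} = 51 + \left(-10840 - 2054\right) \frac{1}{23692} = 51 - \frac{6447}{11846} = \frac{597699}{11846}$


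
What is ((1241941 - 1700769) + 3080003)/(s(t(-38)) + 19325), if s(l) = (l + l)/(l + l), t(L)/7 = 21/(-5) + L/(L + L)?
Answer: 873725/6442 ≈ 135.63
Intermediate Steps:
t(L) = -259/10 (t(L) = 7*(21/(-5) + L/(L + L)) = 7*(21*(-1/5) + L/((2*L))) = 7*(-21/5 + L*(1/(2*L))) = 7*(-21/5 + 1/2) = 7*(-37/10) = -259/10)
s(l) = 1 (s(l) = (2*l)/((2*l)) = (2*l)*(1/(2*l)) = 1)
((1241941 - 1700769) + 3080003)/(s(t(-38)) + 19325) = ((1241941 - 1700769) + 3080003)/(1 + 19325) = (-458828 + 3080003)/19326 = 2621175*(1/19326) = 873725/6442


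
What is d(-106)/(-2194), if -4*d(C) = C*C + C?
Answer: 5565/4388 ≈ 1.2682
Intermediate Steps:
d(C) = -C/4 - C²/4 (d(C) = -(C*C + C)/4 = -(C² + C)/4 = -(C + C²)/4 = -C/4 - C²/4)
d(-106)/(-2194) = -¼*(-106)*(1 - 106)/(-2194) = -¼*(-106)*(-105)*(-1/2194) = -5565/2*(-1/2194) = 5565/4388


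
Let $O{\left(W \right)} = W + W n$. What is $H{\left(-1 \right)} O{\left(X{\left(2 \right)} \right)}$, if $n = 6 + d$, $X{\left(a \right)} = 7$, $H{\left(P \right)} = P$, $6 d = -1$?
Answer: $- \frac{287}{6} \approx -47.833$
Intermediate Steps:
$d = - \frac{1}{6}$ ($d = \frac{1}{6} \left(-1\right) = - \frac{1}{6} \approx -0.16667$)
$n = \frac{35}{6}$ ($n = 6 - \frac{1}{6} = \frac{35}{6} \approx 5.8333$)
$O{\left(W \right)} = \frac{41 W}{6}$ ($O{\left(W \right)} = W + W \frac{35}{6} = W + \frac{35 W}{6} = \frac{41 W}{6}$)
$H{\left(-1 \right)} O{\left(X{\left(2 \right)} \right)} = - \frac{41 \cdot 7}{6} = \left(-1\right) \frac{287}{6} = - \frac{287}{6}$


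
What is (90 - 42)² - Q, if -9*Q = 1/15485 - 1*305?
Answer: 105458012/46455 ≈ 2270.1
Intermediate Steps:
Q = 1574308/46455 (Q = -(1/15485 - 1*305)/9 = -(1/15485 - 305)/9 = -⅑*(-4722924/15485) = 1574308/46455 ≈ 33.889)
(90 - 42)² - Q = (90 - 42)² - 1*1574308/46455 = 48² - 1574308/46455 = 2304 - 1574308/46455 = 105458012/46455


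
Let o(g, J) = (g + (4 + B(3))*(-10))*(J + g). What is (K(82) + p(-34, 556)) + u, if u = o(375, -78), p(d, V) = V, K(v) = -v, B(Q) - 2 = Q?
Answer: 85119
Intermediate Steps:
B(Q) = 2 + Q
o(g, J) = (-90 + g)*(J + g) (o(g, J) = (g + (4 + (2 + 3))*(-10))*(J + g) = (g + (4 + 5)*(-10))*(J + g) = (g + 9*(-10))*(J + g) = (g - 90)*(J + g) = (-90 + g)*(J + g))
u = 84645 (u = 375² - 90*(-78) - 90*375 - 78*375 = 140625 + 7020 - 33750 - 29250 = 84645)
(K(82) + p(-34, 556)) + u = (-1*82 + 556) + 84645 = (-82 + 556) + 84645 = 474 + 84645 = 85119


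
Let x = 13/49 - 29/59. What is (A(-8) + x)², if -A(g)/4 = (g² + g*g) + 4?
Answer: 2332040518404/8357881 ≈ 2.7902e+5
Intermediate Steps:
A(g) = -16 - 8*g² (A(g) = -4*((g² + g*g) + 4) = -4*((g² + g²) + 4) = -4*(2*g² + 4) = -4*(4 + 2*g²) = -16 - 8*g²)
x = -654/2891 (x = 13*(1/49) - 29*1/59 = 13/49 - 29/59 = -654/2891 ≈ -0.22622)
(A(-8) + x)² = ((-16 - 8*(-8)²) - 654/2891)² = ((-16 - 8*64) - 654/2891)² = ((-16 - 512) - 654/2891)² = (-528 - 654/2891)² = (-1527102/2891)² = 2332040518404/8357881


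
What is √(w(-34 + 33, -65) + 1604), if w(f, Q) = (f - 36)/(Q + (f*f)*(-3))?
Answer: √1854853/34 ≈ 40.057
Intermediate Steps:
w(f, Q) = (-36 + f)/(Q - 3*f²) (w(f, Q) = (-36 + f)/(Q + f²*(-3)) = (-36 + f)/(Q - 3*f²))
√(w(-34 + 33, -65) + 1604) = √((-36 + (-34 + 33))/(-65 - 3*(-34 + 33)²) + 1604) = √((-36 - 1)/(-65 - 3*(-1)²) + 1604) = √(-37/(-65 - 3*1) + 1604) = √(-37/(-65 - 3) + 1604) = √(-37/(-68) + 1604) = √(-1/68*(-37) + 1604) = √(37/68 + 1604) = √(109109/68) = √1854853/34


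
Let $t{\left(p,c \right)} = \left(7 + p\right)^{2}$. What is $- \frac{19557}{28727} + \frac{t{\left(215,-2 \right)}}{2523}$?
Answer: $\frac{455479719}{24159407} \approx 18.853$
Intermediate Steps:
$- \frac{19557}{28727} + \frac{t{\left(215,-2 \right)}}{2523} = - \frac{19557}{28727} + \frac{\left(7 + 215\right)^{2}}{2523} = \left(-19557\right) \frac{1}{28727} + 222^{2} \cdot \frac{1}{2523} = - \frac{19557}{28727} + 49284 \cdot \frac{1}{2523} = - \frac{19557}{28727} + \frac{16428}{841} = \frac{455479719}{24159407}$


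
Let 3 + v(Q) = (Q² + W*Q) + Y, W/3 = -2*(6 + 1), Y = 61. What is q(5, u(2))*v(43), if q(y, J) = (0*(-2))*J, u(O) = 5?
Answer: 0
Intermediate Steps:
W = -42 (W = 3*(-2*(6 + 1)) = 3*(-2*7) = 3*(-14) = -42)
q(y, J) = 0 (q(y, J) = 0*J = 0)
v(Q) = 58 + Q² - 42*Q (v(Q) = -3 + ((Q² - 42*Q) + 61) = -3 + (61 + Q² - 42*Q) = 58 + Q² - 42*Q)
q(5, u(2))*v(43) = 0*(58 + 43² - 42*43) = 0*(58 + 1849 - 1806) = 0*101 = 0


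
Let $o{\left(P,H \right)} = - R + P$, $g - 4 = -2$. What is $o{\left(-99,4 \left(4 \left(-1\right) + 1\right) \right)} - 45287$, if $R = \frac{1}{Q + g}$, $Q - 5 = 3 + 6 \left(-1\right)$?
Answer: $- \frac{181545}{4} \approx -45386.0$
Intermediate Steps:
$g = 2$ ($g = 4 - 2 = 2$)
$Q = 2$ ($Q = 5 + \left(3 + 6 \left(-1\right)\right) = 5 + \left(3 - 6\right) = 5 - 3 = 2$)
$R = \frac{1}{4}$ ($R = \frac{1}{2 + 2} = \frac{1}{4} \approx 0.25$)
$o{\left(P,H \right)} = - \frac{1}{4} + P$ ($o{\left(P,H \right)} = \left(-1\right) \frac{1}{4} + P = - \frac{1}{4} + P$)
$o{\left(-99,4 \left(4 \left(-1\right) + 1\right) \right)} - 45287 = \left(- \frac{1}{4} - 99\right) - 45287 = - \frac{397}{4} - 45287 = - \frac{181545}{4}$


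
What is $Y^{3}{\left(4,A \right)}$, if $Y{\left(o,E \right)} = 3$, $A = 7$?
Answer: $27$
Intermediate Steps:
$Y^{3}{\left(4,A \right)} = 3^{3} = 27$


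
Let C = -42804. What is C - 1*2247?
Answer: -45051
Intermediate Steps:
C - 1*2247 = -42804 - 1*2247 = -42804 - 2247 = -45051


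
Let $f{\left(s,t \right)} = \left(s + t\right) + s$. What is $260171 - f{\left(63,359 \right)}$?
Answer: $259686$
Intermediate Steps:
$f{\left(s,t \right)} = t + 2 s$
$260171 - f{\left(63,359 \right)} = 260171 - \left(359 + 2 \cdot 63\right) = 260171 - \left(359 + 126\right) = 260171 - 485 = 259686$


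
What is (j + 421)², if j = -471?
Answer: 2500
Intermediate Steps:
(j + 421)² = (-471 + 421)² = (-50)² = 2500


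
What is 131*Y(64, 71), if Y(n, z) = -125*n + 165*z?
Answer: 486665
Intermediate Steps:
131*Y(64, 71) = 131*(-125*64 + 165*71) = 131*(-8000 + 11715) = 131*3715 = 486665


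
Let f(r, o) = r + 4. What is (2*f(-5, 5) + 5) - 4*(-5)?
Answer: 23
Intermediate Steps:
f(r, o) = 4 + r
(2*f(-5, 5) + 5) - 4*(-5) = (2*(4 - 5) + 5) - 4*(-5) = (2*(-1) + 5) + 20 = (-2 + 5) + 20 = 3 + 20 = 23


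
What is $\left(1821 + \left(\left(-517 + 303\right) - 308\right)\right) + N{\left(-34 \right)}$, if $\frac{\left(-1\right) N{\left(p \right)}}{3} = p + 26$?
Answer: $1323$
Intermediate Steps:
$N{\left(p \right)} = -78 - 3 p$ ($N{\left(p \right)} = - 3 \left(p + 26\right) = - 3 \left(26 + p\right) = -78 - 3 p$)
$\left(1821 + \left(\left(-517 + 303\right) - 308\right)\right) + N{\left(-34 \right)} = \left(1821 + \left(\left(-517 + 303\right) - 308\right)\right) - -24 = \left(1821 - 522\right) + \left(-78 + 102\right) = \left(1821 - 522\right) + 24 = 1299 + 24 = 1323$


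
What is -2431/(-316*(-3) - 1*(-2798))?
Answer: -2431/3746 ≈ -0.64896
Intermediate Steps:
-2431/(-316*(-3) - 1*(-2798)) = -2431/(948 + 2798) = -2431/3746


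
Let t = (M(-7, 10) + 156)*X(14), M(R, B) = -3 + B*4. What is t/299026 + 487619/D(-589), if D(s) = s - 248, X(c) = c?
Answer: -335964280/576693 ≈ -582.57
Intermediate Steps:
D(s) = -248 + s
M(R, B) = -3 + 4*B
t = 2702 (t = ((-3 + 4*10) + 156)*14 = ((-3 + 40) + 156)*14 = (37 + 156)*14 = 193*14 = 2702)
t/299026 + 487619/D(-589) = 2702/299026 + 487619/(-248 - 589) = 2702*(1/299026) + 487619/(-837) = 193/21359 + 487619*(-1/837) = 193/21359 - 487619/837 = -335964280/576693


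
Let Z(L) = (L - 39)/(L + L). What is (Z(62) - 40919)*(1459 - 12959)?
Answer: 14587557375/31 ≈ 4.7057e+8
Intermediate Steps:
Z(L) = (-39 + L)/(2*L) (Z(L) = (-39 + L)/((2*L)) = (-39 + L)*(1/(2*L)) = (-39 + L)/(2*L))
(Z(62) - 40919)*(1459 - 12959) = ((1/2)*(-39 + 62)/62 - 40919)*(1459 - 12959) = ((1/2)*(1/62)*23 - 40919)*(-11500) = (23/124 - 40919)*(-11500) = -5073933/124*(-11500) = 14587557375/31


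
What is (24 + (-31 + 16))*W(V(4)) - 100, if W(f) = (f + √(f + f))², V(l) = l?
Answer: 116 + 144*√2 ≈ 319.65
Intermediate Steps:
W(f) = (f + √2*√f)² (W(f) = (f + √(2*f))² = (f + √2*√f)²)
(24 + (-31 + 16))*W(V(4)) - 100 = (24 + (-31 + 16))*(4 + √2*√4)² - 100 = (24 - 15)*(4 + √2*2)² - 100 = 9*(4 + 2*√2)² - 100 = -100 + 9*(4 + 2*√2)²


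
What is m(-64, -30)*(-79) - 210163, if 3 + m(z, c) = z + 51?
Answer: -208899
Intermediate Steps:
m(z, c) = 48 + z (m(z, c) = -3 + (z + 51) = -3 + (51 + z) = 48 + z)
m(-64, -30)*(-79) - 210163 = (48 - 64)*(-79) - 210163 = -16*(-79) - 210163 = 1264 - 210163 = -208899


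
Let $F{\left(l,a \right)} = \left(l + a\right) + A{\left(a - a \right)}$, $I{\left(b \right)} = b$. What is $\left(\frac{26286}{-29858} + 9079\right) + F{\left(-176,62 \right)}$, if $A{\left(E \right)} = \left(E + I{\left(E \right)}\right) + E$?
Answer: $\frac{133825342}{14929} \approx 8964.1$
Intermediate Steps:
$A{\left(E \right)} = 3 E$ ($A{\left(E \right)} = \left(E + E\right) + E = 2 E + E = 3 E$)
$F{\left(l,a \right)} = a + l$ ($F{\left(l,a \right)} = \left(l + a\right) + 3 \left(a - a\right) = \left(a + l\right) + 3 \cdot 0 = \left(a + l\right) + 0 = a + l$)
$\left(\frac{26286}{-29858} + 9079\right) + F{\left(-176,62 \right)} = \left(\frac{26286}{-29858} + 9079\right) + \left(62 - 176\right) = \left(26286 \left(- \frac{1}{29858}\right) + 9079\right) - 114 = \left(- \frac{13143}{14929} + 9079\right) - 114 = \frac{135527248}{14929} - 114 = \frac{133825342}{14929}$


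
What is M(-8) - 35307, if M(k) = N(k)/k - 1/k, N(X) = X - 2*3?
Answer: -282441/8 ≈ -35305.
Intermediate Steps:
N(X) = -6 + X (N(X) = X - 6 = -6 + X)
M(k) = -1/k + (-6 + k)/k (M(k) = (-6 + k)/k - 1/k = -1/k + (-6 + k)/k)
M(-8) - 35307 = (-7 - 8)/(-8) - 35307 = -⅛*(-15) - 35307 = 15/8 - 35307 = -282441/8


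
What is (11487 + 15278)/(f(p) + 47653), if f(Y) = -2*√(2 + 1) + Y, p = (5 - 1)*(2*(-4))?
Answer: 1274576065/2267759629 + 53530*√3/2267759629 ≈ 0.56208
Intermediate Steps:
p = -32 (p = 4*(-8) = -32)
f(Y) = Y - 2*√3 (f(Y) = -2*√3 + Y = Y - 2*√3)
(11487 + 15278)/(f(p) + 47653) = (11487 + 15278)/((-32 - 2*√3) + 47653) = 26765/(47621 - 2*√3)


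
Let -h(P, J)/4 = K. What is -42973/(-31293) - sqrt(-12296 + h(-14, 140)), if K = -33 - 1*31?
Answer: 42973/31293 - 2*I*sqrt(3010) ≈ 1.3732 - 109.73*I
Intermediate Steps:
K = -64 (K = -33 - 31 = -64)
h(P, J) = 256 (h(P, J) = -4*(-64) = 256)
-42973/(-31293) - sqrt(-12296 + h(-14, 140)) = -42973/(-31293) - sqrt(-12296 + 256) = -42973*(-1/31293) - sqrt(-12040) = 42973/31293 - 2*I*sqrt(3010)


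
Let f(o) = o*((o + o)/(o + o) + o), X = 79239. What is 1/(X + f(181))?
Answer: 1/112181 ≈ 8.9142e-6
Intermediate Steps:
f(o) = o*(1 + o) (f(o) = o*((2*o)/((2*o)) + o) = o*((2*o)*(1/(2*o)) + o) = o*(1 + o))
1/(X + f(181)) = 1/(79239 + 181*(1 + 181)) = 1/(79239 + 181*182) = 1/(79239 + 32942) = 1/112181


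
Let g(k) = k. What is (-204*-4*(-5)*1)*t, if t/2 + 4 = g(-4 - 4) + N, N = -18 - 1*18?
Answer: 391680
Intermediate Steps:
N = -36 (N = -18 - 18 = -36)
t = -96 (t = -8 + 2*((-4 - 4) - 36) = -8 + 2*(-8 - 36) = -8 + 2*(-44) = -8 - 88 = -96)
(-204*-4*(-5)*1)*t = -204*-4*(-5)*1*(-96) = -204*20*1*(-96) = -204*20*(-96) = -34*120*(-96) = -4080*(-96) = 391680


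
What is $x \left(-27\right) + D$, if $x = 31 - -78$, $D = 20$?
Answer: $-2923$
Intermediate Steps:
$x = 109$ ($x = 31 + 78 = 109$)
$x \left(-27\right) + D = 109 \left(-27\right) + 20 = -2943 + 20 = -2923$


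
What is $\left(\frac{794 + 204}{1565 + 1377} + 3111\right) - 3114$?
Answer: $- \frac{3914}{1471} \approx -2.6608$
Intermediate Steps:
$\left(\frac{794 + 204}{1565 + 1377} + 3111\right) - 3114 = \left(\frac{998}{2942} + 3111\right) - 3114 = \left(998 \cdot \frac{1}{2942} + 3111\right) - 3114 = \left(\frac{499}{1471} + 3111\right) - 3114 = \frac{4576780}{1471} - 3114 = - \frac{3914}{1471}$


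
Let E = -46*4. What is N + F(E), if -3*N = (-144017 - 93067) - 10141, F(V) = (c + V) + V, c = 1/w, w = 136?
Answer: 33472459/408 ≈ 82040.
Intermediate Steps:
c = 1/136 ≈ 0.0073529
E = -184
F(V) = 1/136 + 2*V (F(V) = (1/136 + V) + V = 1/136 + 2*V)
N = 247225/3 (N = -((-144017 - 93067) - 10141)/3 = -(-237084 - 10141)/3 = -⅓*(-247225) = 247225/3 ≈ 82408.)
N + F(E) = 247225/3 + (1/136 + 2*(-184)) = 247225/3 + (1/136 - 368) = 247225/3 - 50047/136 = 33472459/408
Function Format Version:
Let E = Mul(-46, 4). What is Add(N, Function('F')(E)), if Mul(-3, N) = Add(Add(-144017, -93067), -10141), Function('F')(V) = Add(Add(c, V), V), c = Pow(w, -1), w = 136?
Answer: Rational(33472459, 408) ≈ 82040.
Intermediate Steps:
c = Rational(1, 136) (c = Pow(136, -1) = Rational(1, 136) ≈ 0.0073529)
E = -184
Function('F')(V) = Add(Rational(1, 136), Mul(2, V)) (Function('F')(V) = Add(Add(Rational(1, 136), V), V) = Add(Rational(1, 136), Mul(2, V)))
N = Rational(247225, 3) (N = Mul(Rational(-1, 3), Add(Add(-144017, -93067), -10141)) = Mul(Rational(-1, 3), Add(-237084, -10141)) = Mul(Rational(-1, 3), -247225) = Rational(247225, 3) ≈ 82408.)
Add(N, Function('F')(E)) = Add(Rational(247225, 3), Add(Rational(1, 136), Mul(2, -184))) = Add(Rational(247225, 3), Add(Rational(1, 136), -368)) = Add(Rational(247225, 3), Rational(-50047, 136)) = Rational(33472459, 408)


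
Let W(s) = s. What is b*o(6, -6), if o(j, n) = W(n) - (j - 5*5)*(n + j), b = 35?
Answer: -210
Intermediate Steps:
o(j, n) = n - (-25 + j)*(j + n) (o(j, n) = n - (j - 5*5)*(n + j) = n - (j - 25)*(j + n) = n - (-25 + j)*(j + n))
b*o(6, -6) = 35*(-1*6² + 25*6 + 26*(-6) - 1*6*(-6)) = 35*(-1*36 + 150 - 156 + 36) = 35*(-36 + 150 - 156 + 36) = 35*(-6) = -210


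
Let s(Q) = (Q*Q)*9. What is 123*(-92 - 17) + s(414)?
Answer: 1529157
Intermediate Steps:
s(Q) = 9*Q² (s(Q) = Q²*9 = 9*Q²)
123*(-92 - 17) + s(414) = 123*(-92 - 17) + 9*414² = 123*(-109) + 9*171396 = -13407 + 1542564 = 1529157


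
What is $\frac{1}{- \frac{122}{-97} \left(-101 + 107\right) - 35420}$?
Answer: $- \frac{97}{3435008} \approx -2.8239 \cdot 10^{-5}$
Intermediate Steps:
$\frac{1}{- \frac{122}{-97} \left(-101 + 107\right) - 35420} = \frac{1}{\left(-122\right) \left(- \frac{1}{97}\right) 6 - 35420} = \frac{1}{\frac{122}{97} \cdot 6 - 35420} = \frac{1}{\frac{732}{97} - 35420} = \frac{1}{- \frac{3435008}{97}} = - \frac{97}{3435008}$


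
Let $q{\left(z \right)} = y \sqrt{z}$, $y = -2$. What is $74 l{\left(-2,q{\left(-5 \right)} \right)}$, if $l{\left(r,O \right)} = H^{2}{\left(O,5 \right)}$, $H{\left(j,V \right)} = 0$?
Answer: $0$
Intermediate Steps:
$q{\left(z \right)} = - 2 \sqrt{z}$
$l{\left(r,O \right)} = 0$ ($l{\left(r,O \right)} = 0^{2} = 0$)
$74 l{\left(-2,q{\left(-5 \right)} \right)} = 74 \cdot 0 = 0$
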